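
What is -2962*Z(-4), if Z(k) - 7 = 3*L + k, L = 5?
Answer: -53316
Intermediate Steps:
Z(k) = 22 + k (Z(k) = 7 + (3*5 + k) = 7 + (15 + k) = 22 + k)
-2962*Z(-4) = -2962*(22 - 4) = -2962*18 = -53316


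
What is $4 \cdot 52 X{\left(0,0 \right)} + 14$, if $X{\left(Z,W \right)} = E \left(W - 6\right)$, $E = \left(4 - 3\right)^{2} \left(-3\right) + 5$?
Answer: $-2482$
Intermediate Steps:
$E = 2$ ($E = 1^{2} \left(-3\right) + 5 = 1 \left(-3\right) + 5 = -3 + 5 = 2$)
$X{\left(Z,W \right)} = -12 + 2 W$ ($X{\left(Z,W \right)} = 2 \left(W - 6\right) = 2 \left(-6 + W\right) = -12 + 2 W$)
$4 \cdot 52 X{\left(0,0 \right)} + 14 = 4 \cdot 52 \left(-12 + 2 \cdot 0\right) + 14 = 208 \left(-12 + 0\right) + 14 = 208 \left(-12\right) + 14 = -2496 + 14 = -2482$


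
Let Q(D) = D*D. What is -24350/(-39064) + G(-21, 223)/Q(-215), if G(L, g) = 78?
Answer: 564312871/902866700 ≈ 0.62502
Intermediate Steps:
Q(D) = D**2
-24350/(-39064) + G(-21, 223)/Q(-215) = -24350/(-39064) + 78/((-215)**2) = -24350*(-1/39064) + 78/46225 = 12175/19532 + 78*(1/46225) = 12175/19532 + 78/46225 = 564312871/902866700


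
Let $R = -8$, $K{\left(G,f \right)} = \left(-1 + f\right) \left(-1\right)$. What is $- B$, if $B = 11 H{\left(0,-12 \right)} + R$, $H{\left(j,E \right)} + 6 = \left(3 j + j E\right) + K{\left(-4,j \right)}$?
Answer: $63$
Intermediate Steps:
$K{\left(G,f \right)} = 1 - f$
$H{\left(j,E \right)} = -5 + 2 j + E j$ ($H{\left(j,E \right)} = -6 - \left(-1 - 2 j - j E\right) = -6 - \left(-1 - 2 j - E j\right) = -6 + \left(1 + 2 j + E j\right) = -5 + 2 j + E j$)
$B = -63$ ($B = 11 \left(-5 + 2 \cdot 0 - 0\right) - 8 = 11 \left(-5 + 0 + 0\right) - 8 = 11 \left(-5\right) - 8 = -55 - 8 = -63$)
$- B = \left(-1\right) \left(-63\right) = 63$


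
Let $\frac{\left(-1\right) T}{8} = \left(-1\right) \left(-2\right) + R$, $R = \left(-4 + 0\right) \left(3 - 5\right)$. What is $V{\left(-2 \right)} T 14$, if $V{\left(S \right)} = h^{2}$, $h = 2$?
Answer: $-4480$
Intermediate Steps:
$R = 8$ ($R = \left(-4\right) \left(-2\right) = 8$)
$T = -80$ ($T = - 8 \left(\left(-1\right) \left(-2\right) + 8\right) = - 8 \left(2 + 8\right) = \left(-8\right) 10 = -80$)
$V{\left(S \right)} = 4$ ($V{\left(S \right)} = 2^{2} = 4$)
$V{\left(-2 \right)} T 14 = 4 \left(-80\right) 14 = \left(-320\right) 14 = -4480$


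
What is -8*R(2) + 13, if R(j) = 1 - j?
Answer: 21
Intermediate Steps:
-8*R(2) + 13 = -8*(1 - 1*2) + 13 = -8*(1 - 2) + 13 = -8*(-1) + 13 = 8 + 13 = 21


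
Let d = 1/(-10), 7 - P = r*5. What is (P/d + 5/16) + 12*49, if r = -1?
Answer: 7493/16 ≈ 468.31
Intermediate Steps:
P = 12 (P = 7 - (-1)*5 = 7 - 1*(-5) = 7 + 5 = 12)
d = -1/10 ≈ -0.10000
(P/d + 5/16) + 12*49 = (12/(-1/10) + 5/16) + 12*49 = (12*(-10) + 5*(1/16)) + 588 = (-120 + 5/16) + 588 = -1915/16 + 588 = 7493/16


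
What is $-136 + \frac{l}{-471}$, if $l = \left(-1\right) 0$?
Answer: $-136$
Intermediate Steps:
$l = 0$
$-136 + \frac{l}{-471} = -136 + \frac{0}{-471} = -136 + 0 \left(- \frac{1}{471}\right) = -136 + 0 = -136$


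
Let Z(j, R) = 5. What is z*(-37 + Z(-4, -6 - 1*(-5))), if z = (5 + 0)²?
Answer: -800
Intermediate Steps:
z = 25 (z = 5² = 25)
z*(-37 + Z(-4, -6 - 1*(-5))) = 25*(-37 + 5) = 25*(-32) = -800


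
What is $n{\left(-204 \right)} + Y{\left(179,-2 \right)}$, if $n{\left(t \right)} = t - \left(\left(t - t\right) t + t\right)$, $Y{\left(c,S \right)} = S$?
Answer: $-2$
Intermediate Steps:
$n{\left(t \right)} = 0$ ($n{\left(t \right)} = t - \left(0 t + t\right) = t - \left(0 + t\right) = t - t = 0$)
$n{\left(-204 \right)} + Y{\left(179,-2 \right)} = 0 - 2 = -2$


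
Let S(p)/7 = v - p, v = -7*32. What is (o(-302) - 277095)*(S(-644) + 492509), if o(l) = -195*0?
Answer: -137286440655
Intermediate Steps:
v = -224
S(p) = -1568 - 7*p (S(p) = 7*(-224 - p) = -1568 - 7*p)
o(l) = 0
(o(-302) - 277095)*(S(-644) + 492509) = (0 - 277095)*((-1568 - 7*(-644)) + 492509) = -277095*((-1568 + 4508) + 492509) = -277095*(2940 + 492509) = -277095*495449 = -137286440655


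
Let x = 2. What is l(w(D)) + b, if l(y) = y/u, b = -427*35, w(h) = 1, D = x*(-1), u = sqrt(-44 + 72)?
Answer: -14945 + sqrt(7)/14 ≈ -14945.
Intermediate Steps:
u = 2*sqrt(7) (u = sqrt(28) = 2*sqrt(7) ≈ 5.2915)
D = -2 (D = 2*(-1) = -2)
b = -14945
l(y) = y*sqrt(7)/14 (l(y) = y/((2*sqrt(7))) = y*(sqrt(7)/14) = y*sqrt(7)/14)
l(w(D)) + b = (1/14)*1*sqrt(7) - 14945 = sqrt(7)/14 - 14945 = -14945 + sqrt(7)/14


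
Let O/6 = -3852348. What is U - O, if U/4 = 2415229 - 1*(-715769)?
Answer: 35638080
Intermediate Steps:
O = -23114088 (O = 6*(-3852348) = -23114088)
U = 12523992 (U = 4*(2415229 - 1*(-715769)) = 4*(2415229 + 715769) = 4*3130998 = 12523992)
U - O = 12523992 - 1*(-23114088) = 12523992 + 23114088 = 35638080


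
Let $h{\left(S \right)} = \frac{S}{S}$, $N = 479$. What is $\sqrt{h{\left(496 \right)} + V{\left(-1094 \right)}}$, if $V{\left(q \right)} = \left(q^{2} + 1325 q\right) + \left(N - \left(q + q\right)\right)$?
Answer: $i \sqrt{250046} \approx 500.05 i$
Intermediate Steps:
$h{\left(S \right)} = 1$
$V{\left(q \right)} = 479 + q^{2} + 1323 q$ ($V{\left(q \right)} = \left(q^{2} + 1325 q\right) - \left(-479 + 2 q\right) = 479 + q^{2} + 1323 q$)
$\sqrt{h{\left(496 \right)} + V{\left(-1094 \right)}} = \sqrt{1 + \left(479 + \left(-1094\right)^{2} + 1323 \left(-1094\right)\right)} = \sqrt{1 + \left(479 + 1196836 - 1447362\right)} = \sqrt{1 - 250047} = \sqrt{-250046} = i \sqrt{250046}$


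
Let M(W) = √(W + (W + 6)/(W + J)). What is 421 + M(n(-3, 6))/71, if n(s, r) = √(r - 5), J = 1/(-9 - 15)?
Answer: 421 + √4393/1633 ≈ 421.04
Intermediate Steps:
J = -1/24 (J = 1/(-24) = -1/24 ≈ -0.041667)
n(s, r) = √(-5 + r)
M(W) = √(W + (6 + W)/(-1/24 + W)) (M(W) = √(W + (W + 6)/(W - 1/24)) = √(W + (6 + W)/(-1/24 + W)))
421 + M(n(-3, 6))/71 = 421 + √((144 + 23*√(-5 + 6) + 24*(√(-5 + 6))²)/(-1 + 24*√(-5 + 6)))/71 = 421 + √((144 + 23*√1 + 24*(√1)²)/(-1 + 24*√1))*(1/71) = 421 + √((144 + 23*1 + 24*1²)/(-1 + 24*1))*(1/71) = 421 + √((144 + 23 + 24*1)/(-1 + 24))*(1/71) = 421 + √((144 + 23 + 24)/23)*(1/71) = 421 + √((1/23)*191)*(1/71) = 421 + √(191/23)*(1/71) = 421 + (√4393/23)*(1/71) = 421 + √4393/1633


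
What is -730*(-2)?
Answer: 1460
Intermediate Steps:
-730*(-2) = -146*(-10) = 1460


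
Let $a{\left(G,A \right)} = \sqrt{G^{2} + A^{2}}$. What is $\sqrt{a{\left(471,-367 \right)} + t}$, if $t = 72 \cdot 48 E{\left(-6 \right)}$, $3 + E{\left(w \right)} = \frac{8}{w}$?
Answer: $\sqrt{-14976 + \sqrt{356530}} \approx 119.91 i$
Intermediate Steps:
$E{\left(w \right)} = -3 + \frac{8}{w}$
$a{\left(G,A \right)} = \sqrt{A^{2} + G^{2}}$
$t = -14976$ ($t = 72 \cdot 48 \left(-3 + \frac{8}{-6}\right) = 3456 \left(-3 + 8 \left(- \frac{1}{6}\right)\right) = 3456 \left(-3 - \frac{4}{3}\right) = 3456 \left(- \frac{13}{3}\right) = -14976$)
$\sqrt{a{\left(471,-367 \right)} + t} = \sqrt{\sqrt{\left(-367\right)^{2} + 471^{2}} - 14976} = \sqrt{\sqrt{134689 + 221841} - 14976} = \sqrt{\sqrt{356530} - 14976} = \sqrt{-14976 + \sqrt{356530}}$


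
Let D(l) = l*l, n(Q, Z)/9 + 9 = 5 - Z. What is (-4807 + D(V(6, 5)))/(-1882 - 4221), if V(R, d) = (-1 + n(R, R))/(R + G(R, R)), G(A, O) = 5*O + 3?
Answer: 2542/3231 ≈ 0.78675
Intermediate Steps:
n(Q, Z) = -36 - 9*Z (n(Q, Z) = -81 + 9*(5 - Z) = -81 + (45 - 9*Z) = -36 - 9*Z)
G(A, O) = 3 + 5*O
V(R, d) = (-37 - 9*R)/(3 + 6*R) (V(R, d) = (-1 + (-36 - 9*R))/(R + (3 + 5*R)) = (-37 - 9*R)/(3 + 6*R))
D(l) = l²
(-4807 + D(V(6, 5)))/(-1882 - 4221) = (-4807 + ((-37 - 9*6)/(3*(1 + 2*6)))²)/(-1882 - 4221) = (-4807 + ((-37 - 54)/(3*(1 + 12)))²)/(-6103) = (-4807 + ((⅓)*(-91)/13)²)*(-1/6103) = (-4807 + ((⅓)*(1/13)*(-91))²)*(-1/6103) = (-4807 + (-7/3)²)*(-1/6103) = (-4807 + 49/9)*(-1/6103) = -43214/9*(-1/6103) = 2542/3231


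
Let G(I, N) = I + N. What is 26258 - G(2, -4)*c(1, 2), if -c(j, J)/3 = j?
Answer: 26252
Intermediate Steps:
c(j, J) = -3*j
26258 - G(2, -4)*c(1, 2) = 26258 - (2 - 4)*(-3*1) = 26258 - (-2)*(-3) = 26258 - 1*6 = 26258 - 6 = 26252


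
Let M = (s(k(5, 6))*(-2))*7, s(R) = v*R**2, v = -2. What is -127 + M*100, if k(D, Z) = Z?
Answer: 100673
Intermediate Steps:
s(R) = -2*R**2
M = 1008 (M = (-2*6**2*(-2))*7 = (-2*36*(-2))*7 = -72*(-2)*7 = 144*7 = 1008)
-127 + M*100 = -127 + 1008*100 = -127 + 100800 = 100673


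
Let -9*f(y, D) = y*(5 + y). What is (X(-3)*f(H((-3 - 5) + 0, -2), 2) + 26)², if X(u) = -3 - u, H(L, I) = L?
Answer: 676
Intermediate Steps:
f(y, D) = -y*(5 + y)/9
(X(-3)*f(H((-3 - 5) + 0, -2), 2) + 26)² = ((-3 - 1*(-3))*(-((-3 - 5) + 0)*(5 + ((-3 - 5) + 0))/9) + 26)² = ((-3 + 3)*(-(-8 + 0)*(5 + (-8 + 0))/9) + 26)² = (0*(-⅑*(-8)*(5 - 8)) + 26)² = (0*(-⅑*(-8)*(-3)) + 26)² = (0*(-8/3) + 26)² = (0 + 26)² = 26² = 676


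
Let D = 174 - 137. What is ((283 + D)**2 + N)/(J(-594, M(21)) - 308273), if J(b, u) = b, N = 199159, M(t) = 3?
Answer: -301559/308867 ≈ -0.97634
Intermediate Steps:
D = 37
((283 + D)**2 + N)/(J(-594, M(21)) - 308273) = ((283 + 37)**2 + 199159)/(-594 - 308273) = (320**2 + 199159)/(-308867) = (102400 + 199159)*(-1/308867) = 301559*(-1/308867) = -301559/308867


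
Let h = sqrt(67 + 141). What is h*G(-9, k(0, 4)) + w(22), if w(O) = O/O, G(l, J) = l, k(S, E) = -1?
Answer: 1 - 36*sqrt(13) ≈ -128.80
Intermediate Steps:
h = 4*sqrt(13) (h = sqrt(208) = 4*sqrt(13) ≈ 14.422)
w(O) = 1
h*G(-9, k(0, 4)) + w(22) = (4*sqrt(13))*(-9) + 1 = -36*sqrt(13) + 1 = 1 - 36*sqrt(13)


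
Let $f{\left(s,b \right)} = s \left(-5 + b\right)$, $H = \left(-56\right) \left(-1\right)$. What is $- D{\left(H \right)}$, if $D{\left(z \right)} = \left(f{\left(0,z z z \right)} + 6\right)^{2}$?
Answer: $-36$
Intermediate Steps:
$H = 56$
$D{\left(z \right)} = 36$ ($D{\left(z \right)} = \left(0 \left(-5 + z z z\right) + 6\right)^{2} = \left(0 \left(-5 + z^{2} z\right) + 6\right)^{2} = \left(0 \left(-5 + z^{3}\right) + 6\right)^{2} = \left(0 + 6\right)^{2} = 6^{2} = 36$)
$- D{\left(H \right)} = \left(-1\right) 36 = -36$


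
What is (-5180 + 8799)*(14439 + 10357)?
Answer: 89736724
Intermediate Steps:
(-5180 + 8799)*(14439 + 10357) = 3619*24796 = 89736724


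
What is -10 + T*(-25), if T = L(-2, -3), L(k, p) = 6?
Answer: -160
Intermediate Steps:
T = 6
-10 + T*(-25) = -10 + 6*(-25) = -10 - 150 = -160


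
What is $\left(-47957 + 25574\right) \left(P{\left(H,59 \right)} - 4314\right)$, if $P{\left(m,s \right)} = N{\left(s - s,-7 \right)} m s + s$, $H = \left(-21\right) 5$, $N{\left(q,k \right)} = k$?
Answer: $-875399130$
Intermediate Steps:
$H = -105$
$P{\left(m,s \right)} = s - 7 m s$ ($P{\left(m,s \right)} = - 7 m s + s = s - 7 m s$)
$\left(-47957 + 25574\right) \left(P{\left(H,59 \right)} - 4314\right) = \left(-47957 + 25574\right) \left(59 \left(1 - -735\right) - 4314\right) = - 22383 \left(59 \left(1 + 735\right) - 4314\right) = - 22383 \left(59 \cdot 736 - 4314\right) = - 22383 \left(43424 - 4314\right) = \left(-22383\right) 39110 = -875399130$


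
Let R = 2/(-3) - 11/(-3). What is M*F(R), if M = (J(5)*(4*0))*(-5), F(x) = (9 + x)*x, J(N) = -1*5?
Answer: 0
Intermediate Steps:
J(N) = -5
R = 3 (R = 2*(-⅓) - 11*(-⅓) = -⅔ + 11/3 = 3)
F(x) = x*(9 + x)
M = 0 (M = -20*0*(-5) = -5*0*(-5) = 0*(-5) = 0)
M*F(R) = 0*(3*(9 + 3)) = 0*(3*12) = 0*36 = 0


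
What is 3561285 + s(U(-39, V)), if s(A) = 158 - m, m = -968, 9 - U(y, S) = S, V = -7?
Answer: 3562411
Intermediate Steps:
U(y, S) = 9 - S
s(A) = 1126 (s(A) = 158 - 1*(-968) = 158 + 968 = 1126)
3561285 + s(U(-39, V)) = 3561285 + 1126 = 3562411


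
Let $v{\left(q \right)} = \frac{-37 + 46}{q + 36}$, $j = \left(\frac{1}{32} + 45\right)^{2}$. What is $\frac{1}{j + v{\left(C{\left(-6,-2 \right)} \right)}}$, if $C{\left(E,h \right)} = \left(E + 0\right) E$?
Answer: $\frac{1024}{2076609} \approx 0.00049311$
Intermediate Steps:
$C{\left(E,h \right)} = E^{2}$ ($C{\left(E,h \right)} = E E = E^{2}$)
$j = \frac{2076481}{1024}$ ($j = \left(\frac{1}{32} + 45\right)^{2} = \left(\frac{1441}{32}\right)^{2} = \frac{2076481}{1024} \approx 2027.8$)
$v{\left(q \right)} = \frac{9}{36 + q}$
$\frac{1}{j + v{\left(C{\left(-6,-2 \right)} \right)}} = \frac{1}{\frac{2076481}{1024} + \frac{9}{36 + \left(-6\right)^{2}}} = \frac{1}{\frac{2076481}{1024} + \frac{9}{36 + 36}} = \frac{1}{\frac{2076481}{1024} + \frac{9}{72}} = \frac{1}{\frac{2076481}{1024} + 9 \cdot \frac{1}{72}} = \frac{1}{\frac{2076481}{1024} + \frac{1}{8}} = \frac{1}{\frac{2076609}{1024}} = \frac{1024}{2076609}$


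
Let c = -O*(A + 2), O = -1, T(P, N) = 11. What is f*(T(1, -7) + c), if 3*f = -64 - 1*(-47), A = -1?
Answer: -68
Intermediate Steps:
c = 1 (c = -(-1)*(-1 + 2) = -(-1) = -1*(-1) = 1)
f = -17/3 (f = (-64 - 1*(-47))/3 = (-64 + 47)/3 = (⅓)*(-17) = -17/3 ≈ -5.6667)
f*(T(1, -7) + c) = -17*(11 + 1)/3 = -17/3*12 = -68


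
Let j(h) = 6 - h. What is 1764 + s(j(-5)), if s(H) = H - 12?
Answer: 1763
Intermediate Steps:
s(H) = -12 + H
1764 + s(j(-5)) = 1764 + (-12 + (6 - 1*(-5))) = 1764 + (-12 + (6 + 5)) = 1764 + (-12 + 11) = 1764 - 1 = 1763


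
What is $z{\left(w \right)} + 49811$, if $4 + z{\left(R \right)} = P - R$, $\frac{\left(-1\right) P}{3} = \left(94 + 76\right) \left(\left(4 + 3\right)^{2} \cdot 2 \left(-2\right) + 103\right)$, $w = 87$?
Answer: $97150$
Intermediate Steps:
$P = 47430$ ($P = - 3 \left(94 + 76\right) \left(\left(4 + 3\right)^{2} \cdot 2 \left(-2\right) + 103\right) = - 3 \cdot 170 \left(7^{2} \cdot 2 \left(-2\right) + 103\right) = - 3 \cdot 170 \left(49 \cdot 2 \left(-2\right) + 103\right) = - 3 \cdot 170 \left(98 \left(-2\right) + 103\right) = - 3 \cdot 170 \left(-196 + 103\right) = - 3 \cdot 170 \left(-93\right) = \left(-3\right) \left(-15810\right) = 47430$)
$z{\left(R \right)} = 47426 - R$ ($z{\left(R \right)} = -4 - \left(-47430 + R\right) = 47426 - R$)
$z{\left(w \right)} + 49811 = \left(47426 - 87\right) + 49811 = 47339 + 49811 = 97150$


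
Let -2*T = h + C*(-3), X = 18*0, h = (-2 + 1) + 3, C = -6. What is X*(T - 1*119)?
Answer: 0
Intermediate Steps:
h = 2 (h = -1 + 3 = 2)
X = 0
T = -10 (T = -(2 - 6*(-3))/2 = -(2 + 18)/2 = -1/2*20 = -10)
X*(T - 1*119) = 0*(-10 - 1*119) = 0*(-10 - 119) = 0*(-129) = 0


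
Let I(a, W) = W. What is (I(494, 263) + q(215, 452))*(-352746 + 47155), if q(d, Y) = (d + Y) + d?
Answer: -349901695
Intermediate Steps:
q(d, Y) = Y + 2*d (q(d, Y) = (Y + d) + d = Y + 2*d)
(I(494, 263) + q(215, 452))*(-352746 + 47155) = (263 + (452 + 2*215))*(-352746 + 47155) = (263 + (452 + 430))*(-305591) = (263 + 882)*(-305591) = 1145*(-305591) = -349901695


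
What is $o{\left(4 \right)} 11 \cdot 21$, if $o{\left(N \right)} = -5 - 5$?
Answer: $-2310$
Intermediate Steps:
$o{\left(N \right)} = -10$
$o{\left(4 \right)} 11 \cdot 21 = \left(-10\right) 11 \cdot 21 = \left(-110\right) 21 = -2310$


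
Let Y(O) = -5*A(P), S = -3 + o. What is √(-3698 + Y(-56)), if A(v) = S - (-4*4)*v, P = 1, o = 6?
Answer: I*√3793 ≈ 61.587*I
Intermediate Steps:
S = 3 (S = -3 + 6 = 3)
A(v) = 3 + 16*v (A(v) = 3 - (-4*4)*v = 3 - (-16)*v = 3 + 16*v)
Y(O) = -95 (Y(O) = -5*(3 + 16*1) = -5*(3 + 16) = -5*19 = -95)
√(-3698 + Y(-56)) = √(-3698 - 95) = √(-3793) = I*√3793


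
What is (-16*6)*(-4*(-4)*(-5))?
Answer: 7680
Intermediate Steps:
(-16*6)*(-4*(-4)*(-5)) = -1536*(-5) = -96*(-80) = 7680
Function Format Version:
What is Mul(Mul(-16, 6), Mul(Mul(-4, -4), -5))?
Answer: 7680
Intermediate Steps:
Mul(Mul(-16, 6), Mul(Mul(-4, -4), -5)) = Mul(-96, Mul(16, -5)) = Mul(-96, -80) = 7680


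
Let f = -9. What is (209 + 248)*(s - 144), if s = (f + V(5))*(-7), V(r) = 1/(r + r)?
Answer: -373369/10 ≈ -37337.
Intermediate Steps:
V(r) = 1/(2*r)
s = 623/10 (s = (-9 + (½)/5)*(-7) = (-9 + (½)*(⅕))*(-7) = (-9 + ⅒)*(-7) = -89/10*(-7) = 623/10 ≈ 62.300)
(209 + 248)*(s - 144) = (209 + 248)*(623/10 - 144) = 457*(-817/10) = -373369/10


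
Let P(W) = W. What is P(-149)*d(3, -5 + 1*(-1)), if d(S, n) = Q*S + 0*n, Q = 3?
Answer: -1341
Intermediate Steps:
d(S, n) = 3*S (d(S, n) = 3*S + 0*n = 3*S + 0 = 3*S)
P(-149)*d(3, -5 + 1*(-1)) = -447*3 = -149*9 = -1341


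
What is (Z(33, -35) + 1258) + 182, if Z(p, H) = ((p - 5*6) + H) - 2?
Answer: 1406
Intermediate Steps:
Z(p, H) = -32 + H + p (Z(p, H) = ((p - 30) + H) - 2 = ((-30 + p) + H) - 2 = (-30 + H + p) - 2 = -32 + H + p)
(Z(33, -35) + 1258) + 182 = ((-32 - 35 + 33) + 1258) + 182 = (-34 + 1258) + 182 = 1224 + 182 = 1406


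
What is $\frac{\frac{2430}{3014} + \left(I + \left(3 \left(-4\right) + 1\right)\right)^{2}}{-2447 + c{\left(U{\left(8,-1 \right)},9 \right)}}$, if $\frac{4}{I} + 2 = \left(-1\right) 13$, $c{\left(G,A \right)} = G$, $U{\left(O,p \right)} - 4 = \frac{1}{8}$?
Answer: $- \frac{346518416}{6626542725} \approx -0.052292$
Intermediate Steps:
$U{\left(O,p \right)} = \frac{33}{8}$ ($U{\left(O,p \right)} = 4 + \frac{1}{8} = \frac{33}{8}$)
$I = - \frac{4}{15}$ ($I = \frac{4}{-2 - 13} = \frac{4}{-15} = 4 \left(- \frac{1}{15}\right) = - \frac{4}{15} \approx -0.26667$)
$\frac{\frac{2430}{3014} + \left(I + \left(3 \left(-4\right) + 1\right)\right)^{2}}{-2447 + c{\left(U{\left(8,-1 \right)},9 \right)}} = \frac{\frac{2430}{3014} + \left(- \frac{4}{15} + \left(3 \left(-4\right) + 1\right)\right)^{2}}{-2447 + \frac{33}{8}} = \frac{2430 \cdot \frac{1}{3014} + \left(- \frac{4}{15} + \left(-12 + 1\right)\right)^{2}}{- \frac{19543}{8}} = \left(\frac{1215}{1507} + \left(- \frac{4}{15} - 11\right)^{2}\right) \left(- \frac{8}{19543}\right) = \left(\frac{1215}{1507} + \left(- \frac{169}{15}\right)^{2}\right) \left(- \frac{8}{19543}\right) = \left(\frac{1215}{1507} + \frac{28561}{225}\right) \left(- \frac{8}{19543}\right) = \frac{43314802}{339075} \left(- \frac{8}{19543}\right) = - \frac{346518416}{6626542725}$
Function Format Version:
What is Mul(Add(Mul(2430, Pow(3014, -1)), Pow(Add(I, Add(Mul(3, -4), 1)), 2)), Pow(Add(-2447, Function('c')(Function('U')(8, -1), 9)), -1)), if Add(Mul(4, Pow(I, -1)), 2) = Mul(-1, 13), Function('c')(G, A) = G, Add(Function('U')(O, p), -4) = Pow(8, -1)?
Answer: Rational(-346518416, 6626542725) ≈ -0.052292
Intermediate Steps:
Function('U')(O, p) = Rational(33, 8) (Function('U')(O, p) = Add(4, Pow(8, -1)) = Add(4, Rational(1, 8)) = Rational(33, 8))
I = Rational(-4, 15) (I = Mul(4, Pow(Add(-2, Mul(-1, 13)), -1)) = Mul(4, Pow(Add(-2, -13), -1)) = Mul(4, Pow(-15, -1)) = Mul(4, Rational(-1, 15)) = Rational(-4, 15) ≈ -0.26667)
Mul(Add(Mul(2430, Pow(3014, -1)), Pow(Add(I, Add(Mul(3, -4), 1)), 2)), Pow(Add(-2447, Function('c')(Function('U')(8, -1), 9)), -1)) = Mul(Add(Mul(2430, Pow(3014, -1)), Pow(Add(Rational(-4, 15), Add(Mul(3, -4), 1)), 2)), Pow(Add(-2447, Rational(33, 8)), -1)) = Mul(Add(Mul(2430, Rational(1, 3014)), Pow(Add(Rational(-4, 15), Add(-12, 1)), 2)), Pow(Rational(-19543, 8), -1)) = Mul(Add(Rational(1215, 1507), Pow(Add(Rational(-4, 15), -11), 2)), Rational(-8, 19543)) = Mul(Add(Rational(1215, 1507), Pow(Rational(-169, 15), 2)), Rational(-8, 19543)) = Mul(Add(Rational(1215, 1507), Rational(28561, 225)), Rational(-8, 19543)) = Mul(Rational(43314802, 339075), Rational(-8, 19543)) = Rational(-346518416, 6626542725)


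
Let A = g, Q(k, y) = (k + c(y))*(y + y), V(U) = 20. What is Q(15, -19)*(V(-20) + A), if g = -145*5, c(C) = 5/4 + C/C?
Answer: 924255/2 ≈ 4.6213e+5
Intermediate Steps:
c(C) = 9/4 (c(C) = 5*(¼) + 1 = 5/4 + 1 = 9/4)
Q(k, y) = 2*y*(9/4 + k) (Q(k, y) = (k + 9/4)*(y + y) = (9/4 + k)*(2*y) = 2*y*(9/4 + k))
g = -725
A = -725
Q(15, -19)*(V(-20) + A) = ((½)*(-19)*(9 + 4*15))*(20 - 725) = ((½)*(-19)*(9 + 60))*(-705) = ((½)*(-19)*69)*(-705) = -1311/2*(-705) = 924255/2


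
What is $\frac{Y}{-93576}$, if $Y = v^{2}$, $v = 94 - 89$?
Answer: $- \frac{25}{93576} \approx -0.00026716$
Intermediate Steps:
$v = 5$
$Y = 25$ ($Y = 5^{2} = 25$)
$\frac{Y}{-93576} = \frac{25}{-93576} = 25 \left(- \frac{1}{93576}\right) = - \frac{25}{93576}$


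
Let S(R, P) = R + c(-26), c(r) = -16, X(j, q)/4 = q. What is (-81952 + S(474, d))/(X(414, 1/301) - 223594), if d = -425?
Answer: 12264847/33650895 ≈ 0.36447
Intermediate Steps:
X(j, q) = 4*q
S(R, P) = -16 + R (S(R, P) = R - 16 = -16 + R)
(-81952 + S(474, d))/(X(414, 1/301) - 223594) = (-81952 + (-16 + 474))/(4/301 - 223594) = (-81952 + 458)/(4*(1/301) - 223594) = -81494/(4/301 - 223594) = -81494/(-67301790/301) = -81494*(-301/67301790) = 12264847/33650895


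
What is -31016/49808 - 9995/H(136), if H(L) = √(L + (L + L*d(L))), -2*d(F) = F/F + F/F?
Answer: -3877/6226 - 9995*√34/68 ≈ -857.69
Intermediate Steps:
d(F) = -1 (d(F) = -(F/F + F/F)/2 = -(1 + 1)/2 = -½*2 = -1)
H(L) = √L (H(L) = √(L + (L + L*(-1))) = √(L + (L - L)) = √(L + 0) = √L)
-31016/49808 - 9995/H(136) = -31016/49808 - 9995*√34/68 = -31016*1/49808 - 9995*√34/68 = -3877/6226 - 9995*√34/68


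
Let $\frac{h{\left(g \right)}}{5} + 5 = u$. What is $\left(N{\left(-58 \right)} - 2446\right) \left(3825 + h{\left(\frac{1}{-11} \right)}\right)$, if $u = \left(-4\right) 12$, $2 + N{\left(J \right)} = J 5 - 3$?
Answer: $-9757960$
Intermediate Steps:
$N{\left(J \right)} = -5 + 5 J$ ($N{\left(J \right)} = -2 + \left(J 5 - 3\right) = -2 + \left(5 J - 3\right) = -2 + \left(-3 + 5 J\right) = -5 + 5 J$)
$u = -48$
$h{\left(g \right)} = -265$ ($h{\left(g \right)} = -25 + 5 \left(-48\right) = -25 - 240 = -265$)
$\left(N{\left(-58 \right)} - 2446\right) \left(3825 + h{\left(\frac{1}{-11} \right)}\right) = \left(\left(-5 + 5 \left(-58\right)\right) - 2446\right) \left(3825 - 265\right) = \left(\left(-5 - 290\right) - 2446\right) 3560 = \left(-295 - 2446\right) 3560 = \left(-2741\right) 3560 = -9757960$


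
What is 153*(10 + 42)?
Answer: 7956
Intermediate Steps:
153*(10 + 42) = 153*52 = 7956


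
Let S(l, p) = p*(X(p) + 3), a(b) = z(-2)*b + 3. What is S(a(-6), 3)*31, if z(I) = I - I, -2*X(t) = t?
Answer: 279/2 ≈ 139.50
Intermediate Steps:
X(t) = -t/2
z(I) = 0
a(b) = 3 (a(b) = 0*b + 3 = 0 + 3 = 3)
S(l, p) = p*(3 - p/2) (S(l, p) = p*(-p/2 + 3) = p*(3 - p/2))
S(a(-6), 3)*31 = ((½)*3*(6 - 1*3))*31 = ((½)*3*(6 - 3))*31 = ((½)*3*3)*31 = (9/2)*31 = 279/2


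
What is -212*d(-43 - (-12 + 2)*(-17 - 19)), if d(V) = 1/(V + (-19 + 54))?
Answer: 53/92 ≈ 0.57609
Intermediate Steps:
d(V) = 1/(35 + V) (d(V) = 1/(V + 35) = 1/(35 + V))
-212*d(-43 - (-12 + 2)*(-17 - 19)) = -212/(35 + (-43 - (-12 + 2)*(-17 - 19))) = -212/(35 + (-43 - (-10)*(-36))) = -212/(35 + (-43 - 1*360)) = -212/(35 + (-43 - 360)) = -212/(35 - 403) = -212/(-368) = -212*(-1/368) = 53/92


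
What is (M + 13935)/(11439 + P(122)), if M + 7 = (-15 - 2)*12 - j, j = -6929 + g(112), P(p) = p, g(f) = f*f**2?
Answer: -1384275/11561 ≈ -119.74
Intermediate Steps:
g(f) = f**3
j = 1397999 (j = -6929 + 112**3 = -6929 + 1404928 = 1397999)
M = -1398210 (M = -7 + ((-15 - 2)*12 - 1*1397999) = -7 + (-17*12 - 1397999) = -7 + (-204 - 1397999) = -7 - 1398203 = -1398210)
(M + 13935)/(11439 + P(122)) = (-1398210 + 13935)/(11439 + 122) = -1384275/11561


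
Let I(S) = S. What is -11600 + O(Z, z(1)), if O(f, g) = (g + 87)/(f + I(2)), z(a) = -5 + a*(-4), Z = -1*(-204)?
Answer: -1194761/103 ≈ -11600.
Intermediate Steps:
Z = 204
z(a) = -5 - 4*a
O(f, g) = (87 + g)/(2 + f) (O(f, g) = (g + 87)/(f + 2) = (87 + g)/(2 + f))
-11600 + O(Z, z(1)) = -11600 + (87 + (-5 - 4*1))/(2 + 204) = -11600 + (87 + (-5 - 4))/206 = -11600 + (87 - 9)/206 = -11600 + (1/206)*78 = -11600 + 39/103 = -1194761/103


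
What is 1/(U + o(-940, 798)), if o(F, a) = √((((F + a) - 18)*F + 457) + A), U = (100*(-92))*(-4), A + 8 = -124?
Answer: 1472/54163571 - √6029/270817855 ≈ 2.6890e-5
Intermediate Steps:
A = -132 (A = -8 - 124 = -132)
U = 36800 (U = -9200*(-4) = 36800)
o(F, a) = √(325 + F*(-18 + F + a)) (o(F, a) = √((((F + a) - 18)*F + 457) - 132) = √(((-18 + F + a)*F + 457) - 132) = √((F*(-18 + F + a) + 457) - 132) = √((457 + F*(-18 + F + a)) - 132) = √(325 + F*(-18 + F + a)))
1/(U + o(-940, 798)) = 1/(36800 + √(325 + (-940)² - 18*(-940) - 940*798)) = 1/(36800 + √(325 + 883600 + 16920 - 750120)) = 1/(36800 + √150725) = 1/(36800 + 5*√6029)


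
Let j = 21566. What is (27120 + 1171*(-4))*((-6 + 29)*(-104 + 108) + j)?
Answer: 485918888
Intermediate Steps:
(27120 + 1171*(-4))*((-6 + 29)*(-104 + 108) + j) = (27120 + 1171*(-4))*((-6 + 29)*(-104 + 108) + 21566) = (27120 - 4684)*(23*4 + 21566) = 22436*(92 + 21566) = 22436*21658 = 485918888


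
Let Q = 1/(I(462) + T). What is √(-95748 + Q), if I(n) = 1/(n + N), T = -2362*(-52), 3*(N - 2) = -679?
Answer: I*√734302952391838967105/87573515 ≈ 309.43*I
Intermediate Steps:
N = -673/3 (N = 2 + (⅓)*(-679) = 2 - 679/3 = -673/3 ≈ -224.33)
T = 122824
I(n) = 1/(-673/3 + n) (I(n) = 1/(n - 673/3) = 1/(-673/3 + n))
Q = 713/87573515 (Q = 1/(3/(-673 + 3*462) + 122824) = 1/(3/(-673 + 1386) + 122824) = 1/(3/713 + 122824) = 1/(87573515/713) = 713/87573515 ≈ 8.1417e-6)
√(-95748 + Q) = √(-95748 + 713/87573515) = √(-8384988913507/87573515) = I*√734302952391838967105/87573515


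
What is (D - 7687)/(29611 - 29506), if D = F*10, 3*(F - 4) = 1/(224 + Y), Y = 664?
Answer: -10185799/139860 ≈ -72.828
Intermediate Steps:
F = 10657/2664 (F = 4 + 1/(3*(224 + 664)) = 4 + (⅓)/888 = 4 + (⅓)*(1/888) = 4 + 1/2664 = 10657/2664 ≈ 4.0004)
D = 53285/1332 (D = (10657/2664)*10 = 53285/1332 ≈ 40.004)
(D - 7687)/(29611 - 29506) = (53285/1332 - 7687)/(29611 - 29506) = -10185799/1332/105 = -10185799/1332*1/105 = -10185799/139860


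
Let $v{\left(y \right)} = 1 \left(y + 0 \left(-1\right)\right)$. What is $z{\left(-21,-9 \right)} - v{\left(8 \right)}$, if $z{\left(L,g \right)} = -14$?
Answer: $-22$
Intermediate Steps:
$v{\left(y \right)} = y$ ($v{\left(y \right)} = 1 \left(y + 0\right) = 1 y = y$)
$z{\left(-21,-9 \right)} - v{\left(8 \right)} = -14 - 8 = -22$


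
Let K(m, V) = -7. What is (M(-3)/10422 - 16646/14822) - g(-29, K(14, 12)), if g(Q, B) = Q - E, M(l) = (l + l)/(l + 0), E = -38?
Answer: -390932231/38618721 ≈ -10.123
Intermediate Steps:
M(l) = 2 (M(l) = (2*l)/l = 2)
g(Q, B) = 38 + Q (g(Q, B) = Q - 1*(-38) = Q + 38 = 38 + Q)
(M(-3)/10422 - 16646/14822) - g(-29, K(14, 12)) = (2/10422 - 16646/14822) - (38 - 29) = (2*(1/10422) - 16646*1/14822) - 1*9 = (1/5211 - 8323/7411) - 9 = -43363742/38618721 - 9 = -390932231/38618721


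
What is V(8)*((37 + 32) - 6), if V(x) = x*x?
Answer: 4032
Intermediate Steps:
V(x) = x²
V(8)*((37 + 32) - 6) = 8²*((37 + 32) - 6) = 64*(69 - 6) = 64*63 = 4032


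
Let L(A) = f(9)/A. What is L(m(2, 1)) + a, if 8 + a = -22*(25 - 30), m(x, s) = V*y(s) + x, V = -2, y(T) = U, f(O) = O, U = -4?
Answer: 1029/10 ≈ 102.90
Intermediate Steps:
y(T) = -4
m(x, s) = 8 + x (m(x, s) = -2*(-4) + x = 8 + x)
L(A) = 9/A
a = 102 (a = -8 - 22*(25 - 30) = -8 - 22*(-5) = -8 + 110 = 102)
L(m(2, 1)) + a = 9/(8 + 2) + 102 = 9/10 + 102 = 1029/10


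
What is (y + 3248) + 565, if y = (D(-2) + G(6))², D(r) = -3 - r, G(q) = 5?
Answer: 3829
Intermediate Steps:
y = 16 (y = ((-3 - 1*(-2)) + 5)² = ((-3 + 2) + 5)² = (-1 + 5)² = 4² = 16)
(y + 3248) + 565 = (16 + 3248) + 565 = 3264 + 565 = 3829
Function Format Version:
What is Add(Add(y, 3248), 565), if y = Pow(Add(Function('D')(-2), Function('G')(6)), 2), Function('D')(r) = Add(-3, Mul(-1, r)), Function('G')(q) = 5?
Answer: 3829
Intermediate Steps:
y = 16 (y = Pow(Add(Add(-3, Mul(-1, -2)), 5), 2) = Pow(Add(Add(-3, 2), 5), 2) = Pow(Add(-1, 5), 2) = Pow(4, 2) = 16)
Add(Add(y, 3248), 565) = Add(Add(16, 3248), 565) = Add(3264, 565) = 3829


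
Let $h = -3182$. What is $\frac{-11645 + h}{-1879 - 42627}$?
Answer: $\frac{14827}{44506} \approx 0.33315$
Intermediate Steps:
$\frac{-11645 + h}{-1879 - 42627} = \frac{-11645 - 3182}{-1879 - 42627} = - \frac{14827}{-44506} = \left(-14827\right) \left(- \frac{1}{44506}\right) = \frac{14827}{44506}$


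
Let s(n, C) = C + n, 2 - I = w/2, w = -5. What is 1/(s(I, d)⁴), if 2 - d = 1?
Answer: 16/14641 ≈ 0.0010928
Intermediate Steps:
d = 1 (d = 2 - 1*1 = 2 - 1 = 1)
I = 9/2 (I = 2 - (-5)/2 = 2 - 1*(-5/2) = 2 + 5/2 = 9/2 ≈ 4.5000)
1/(s(I, d)⁴) = 1/((1 + 9/2)⁴) = 1/((11/2)⁴) = 1/(14641/16) = 16/14641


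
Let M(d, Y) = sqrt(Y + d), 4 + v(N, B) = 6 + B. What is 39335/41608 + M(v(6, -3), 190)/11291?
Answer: 39335/41608 + 3*sqrt(21)/11291 ≈ 0.94659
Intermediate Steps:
v(N, B) = 2 + B (v(N, B) = -4 + (6 + B) = 2 + B)
39335/41608 + M(v(6, -3), 190)/11291 = 39335/41608 + sqrt(190 + (2 - 3))/11291 = 39335*(1/41608) + sqrt(190 - 1)*(1/11291) = 39335/41608 + sqrt(189)*(1/11291) = 39335/41608 + (3*sqrt(21))*(1/11291) = 39335/41608 + 3*sqrt(21)/11291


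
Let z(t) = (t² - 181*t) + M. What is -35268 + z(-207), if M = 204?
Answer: 45252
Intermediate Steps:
z(t) = 204 + t² - 181*t (z(t) = (t² - 181*t) + 204 = 204 + t² - 181*t)
-35268 + z(-207) = -35268 + (204 + (-207)² - 181*(-207)) = -35268 + (204 + 42849 + 37467) = -35268 + 80520 = 45252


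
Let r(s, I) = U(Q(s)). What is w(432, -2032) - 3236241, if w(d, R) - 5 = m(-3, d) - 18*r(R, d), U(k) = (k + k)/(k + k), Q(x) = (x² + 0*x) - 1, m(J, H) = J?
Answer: -3236257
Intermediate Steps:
Q(x) = -1 + x² (Q(x) = (x² + 0) - 1 = x² - 1 = -1 + x²)
U(k) = 1 (U(k) = (2*k)/((2*k)) = (2*k)*(1/(2*k)) = 1)
r(s, I) = 1
w(d, R) = -16 (w(d, R) = 5 + (-3 - 18*1) = 5 + (-3 - 18) = 5 - 21 = -16)
w(432, -2032) - 3236241 = -16 - 3236241 = -3236257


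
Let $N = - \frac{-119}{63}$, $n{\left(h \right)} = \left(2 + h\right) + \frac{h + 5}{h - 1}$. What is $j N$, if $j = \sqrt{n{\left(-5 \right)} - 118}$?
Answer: $\frac{187 i}{9} \approx 20.778 i$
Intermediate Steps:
$n{\left(h \right)} = 2 + h + \frac{5 + h}{-1 + h}$ ($n{\left(h \right)} = \left(2 + h\right) + \frac{5 + h}{-1 + h} = 2 + h + \frac{5 + h}{-1 + h}$)
$N = \frac{17}{9}$ ($N = - \frac{-119}{63} = \left(-1\right) \left(- \frac{17}{9}\right) = \frac{17}{9} \approx 1.8889$)
$j = 11 i$ ($j = \sqrt{\frac{3 + \left(-5\right)^{2} + 2 \left(-5\right)}{-1 - 5} - 118} = \sqrt{\frac{3 + 25 - 10}{-6} - 118} = \sqrt{\left(- \frac{1}{6}\right) 18 - 118} = \sqrt{-3 - 118} = \sqrt{-121} = 11 i \approx 11.0 i$)
$j N = 11 i \frac{17}{9} = \frac{187 i}{9}$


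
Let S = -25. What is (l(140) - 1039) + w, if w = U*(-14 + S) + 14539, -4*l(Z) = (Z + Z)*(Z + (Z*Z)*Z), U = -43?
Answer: -192074623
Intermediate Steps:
l(Z) = -Z*(Z + Z³)/2 (l(Z) = -(Z + Z)*(Z + (Z*Z)*Z)/4 = -2*Z*(Z + Z²*Z)/4 = -2*Z*(Z + Z³)/4 = -Z*(Z + Z³)/2)
w = 16216 (w = -43*(-14 - 25) + 14539 = -43*(-39) + 14539 = 1677 + 14539 = 16216)
(l(140) - 1039) + w = ((½)*140²*(-1 - 1*140²) - 1039) + 16216 = ((½)*19600*(-1 - 1*19600) - 1039) + 16216 = ((½)*19600*(-1 - 19600) - 1039) + 16216 = ((½)*19600*(-19601) - 1039) + 16216 = (-192089800 - 1039) + 16216 = -192090839 + 16216 = -192074623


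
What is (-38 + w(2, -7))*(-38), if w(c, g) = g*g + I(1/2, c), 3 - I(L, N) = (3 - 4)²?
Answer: -494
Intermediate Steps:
I(L, N) = 2 (I(L, N) = 3 - (3 - 4)² = 3 - 1*(-1)² = 3 - 1*1 = 3 - 1 = 2)
w(c, g) = 2 + g² (w(c, g) = g*g + 2 = g² + 2 = 2 + g²)
(-38 + w(2, -7))*(-38) = (-38 + (2 + (-7)²))*(-38) = (-38 + (2 + 49))*(-38) = (-38 + 51)*(-38) = 13*(-38) = -494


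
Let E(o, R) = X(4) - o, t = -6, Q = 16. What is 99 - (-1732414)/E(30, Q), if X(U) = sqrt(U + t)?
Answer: (-1729444*I + 99*sqrt(2))/(sqrt(2) + 30*I) ≈ -57520.0 - 2716.2*I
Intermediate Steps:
X(U) = sqrt(-6 + U) (X(U) = sqrt(U - 6) = sqrt(-6 + U))
E(o, R) = -o + I*sqrt(2) (E(o, R) = sqrt(-6 + 4) - o = sqrt(-2) - o = I*sqrt(2) - o = -o + I*sqrt(2))
99 - (-1732414)/E(30, Q) = 99 - (-1732414)/(-1*30 + I*sqrt(2)) = 99 - (-1732414)/(-30 + I*sqrt(2)) = 99 + 1732414/(-30 + I*sqrt(2))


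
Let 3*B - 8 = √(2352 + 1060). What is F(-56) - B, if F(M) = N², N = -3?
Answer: 19/3 - 2*√853/3 ≈ -13.137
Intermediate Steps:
F(M) = 9 (F(M) = (-3)² = 9)
B = 8/3 + 2*√853/3 (B = 8/3 + √(2352 + 1060)/3 = 8/3 + √3412/3 = 8/3 + (2*√853)/3 = 8/3 + 2*√853/3 ≈ 22.137)
F(-56) - B = 9 - (8/3 + 2*√853/3) = 9 + (-8/3 - 2*√853/3) = 19/3 - 2*√853/3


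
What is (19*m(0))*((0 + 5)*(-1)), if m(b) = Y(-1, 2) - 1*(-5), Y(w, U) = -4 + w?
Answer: 0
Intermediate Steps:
m(b) = 0 (m(b) = (-4 - 1) - 1*(-5) = -5 + 5 = 0)
(19*m(0))*((0 + 5)*(-1)) = (19*0)*((0 + 5)*(-1)) = 0*(5*(-1)) = 0*(-5) = 0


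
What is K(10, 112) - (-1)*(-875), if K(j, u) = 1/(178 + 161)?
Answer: -296624/339 ≈ -875.00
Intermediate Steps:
K(j, u) = 1/339
K(10, 112) - (-1)*(-875) = 1/339 - (-1)*(-875) = 1/339 - 1*875 = 1/339 - 875 = -296624/339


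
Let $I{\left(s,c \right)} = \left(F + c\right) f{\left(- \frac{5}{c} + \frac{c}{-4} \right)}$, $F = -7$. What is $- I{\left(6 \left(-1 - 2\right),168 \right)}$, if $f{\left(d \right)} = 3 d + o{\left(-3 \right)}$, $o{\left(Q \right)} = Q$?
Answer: $\frac{166267}{8} \approx 20783.0$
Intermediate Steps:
$f{\left(d \right)} = -3 + 3 d$ ($f{\left(d \right)} = 3 d - 3 = -3 + 3 d$)
$I{\left(s,c \right)} = \left(-7 + c\right) \left(-3 - \frac{15}{c} - \frac{3 c}{4}\right)$ ($I{\left(s,c \right)} = \left(-7 + c\right) \left(-3 + 3 \left(- \frac{5}{c} + \frac{c}{-4}\right)\right) = \left(-7 + c\right) \left(-3 + 3 \left(- \frac{5}{c} + c \left(- \frac{1}{4}\right)\right)\right) = \left(-7 + c\right) \left(-3 + 3 \left(- \frac{5}{c} - \frac{c}{4}\right)\right) = \left(-7 + c\right) \left(-3 - \left(\frac{15}{c} + \frac{3 c}{4}\right)\right) = \left(-7 + c\right) \left(-3 - \frac{15}{c} - \frac{3 c}{4}\right)$)
$- I{\left(6 \left(-1 - 2\right),168 \right)} = - (6 + \frac{105}{168} - \frac{3 \cdot 168^{2}}{4} + \frac{9}{4} \cdot 168) = - (6 + 105 \cdot \frac{1}{168} - 21168 + 378) = - (6 + \frac{5}{8} - 21168 + 378) = \left(-1\right) \left(- \frac{166267}{8}\right) = \frac{166267}{8}$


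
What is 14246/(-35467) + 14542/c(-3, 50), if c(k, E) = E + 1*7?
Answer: 514949092/2021619 ≈ 254.72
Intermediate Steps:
c(k, E) = 7 + E (c(k, E) = E + 7 = 7 + E)
14246/(-35467) + 14542/c(-3, 50) = 14246/(-35467) + 14542/(7 + 50) = 14246*(-1/35467) + 14542/57 = -14246/35467 + 14542*(1/57) = -14246/35467 + 14542/57 = 514949092/2021619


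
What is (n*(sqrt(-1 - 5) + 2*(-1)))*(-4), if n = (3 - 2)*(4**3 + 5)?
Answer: 552 - 276*I*sqrt(6) ≈ 552.0 - 676.06*I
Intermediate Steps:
n = 69 (n = 1*(64 + 5) = 1*69 = 69)
(n*(sqrt(-1 - 5) + 2*(-1)))*(-4) = (69*(sqrt(-1 - 5) + 2*(-1)))*(-4) = (69*(sqrt(-6) - 2))*(-4) = (69*(I*sqrt(6) - 2))*(-4) = (69*(-2 + I*sqrt(6)))*(-4) = (-138 + 69*I*sqrt(6))*(-4) = 552 - 276*I*sqrt(6)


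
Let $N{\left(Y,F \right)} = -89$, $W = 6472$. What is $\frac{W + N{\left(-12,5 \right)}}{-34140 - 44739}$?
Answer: $- \frac{6383}{78879} \approx -0.080921$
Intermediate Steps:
$\frac{W + N{\left(-12,5 \right)}}{-34140 - 44739} = \frac{6472 - 89}{-34140 - 44739} = \frac{6383}{-78879} = 6383 \left(- \frac{1}{78879}\right) = - \frac{6383}{78879}$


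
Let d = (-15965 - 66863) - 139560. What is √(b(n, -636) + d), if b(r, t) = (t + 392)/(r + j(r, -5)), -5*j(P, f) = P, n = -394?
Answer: I*√34522503398/394 ≈ 471.58*I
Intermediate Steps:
j(P, f) = -P/5
b(r, t) = 5*(392 + t)/(4*r) (b(r, t) = (t + 392)/(r - r/5) = (392 + t)/((4*r/5)) = (392 + t)*(5/(4*r)) = 5*(392 + t)/(4*r))
d = -222388 (d = -82828 - 139560 = -222388)
√(b(n, -636) + d) = √((5/4)*(392 - 636)/(-394) - 222388) = √((5/4)*(-1/394)*(-244) - 222388) = √(305/394 - 222388) = √(-87620567/394) = I*√34522503398/394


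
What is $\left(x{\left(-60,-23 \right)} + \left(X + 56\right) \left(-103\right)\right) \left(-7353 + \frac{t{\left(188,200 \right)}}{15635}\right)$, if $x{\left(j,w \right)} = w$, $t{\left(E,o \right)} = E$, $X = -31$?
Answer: $\frac{298676386266}{15635} \approx 1.9103 \cdot 10^{7}$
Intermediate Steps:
$\left(x{\left(-60,-23 \right)} + \left(X + 56\right) \left(-103\right)\right) \left(-7353 + \frac{t{\left(188,200 \right)}}{15635}\right) = \left(-23 + \left(-31 + 56\right) \left(-103\right)\right) \left(-7353 + \frac{188}{15635}\right) = \left(-23 + 25 \left(-103\right)\right) \left(-7353 + 188 \cdot \frac{1}{15635}\right) = \left(-23 - 2575\right) \left(-7353 + \frac{188}{15635}\right) = \left(-2598\right) \left(- \frac{114963967}{15635}\right) = \frac{298676386266}{15635}$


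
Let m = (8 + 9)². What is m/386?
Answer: 289/386 ≈ 0.74870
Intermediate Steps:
m = 289 (m = 17² = 289)
m/386 = 289/386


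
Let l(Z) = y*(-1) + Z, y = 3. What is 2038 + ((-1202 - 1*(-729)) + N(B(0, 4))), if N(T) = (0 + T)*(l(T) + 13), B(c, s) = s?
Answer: 1621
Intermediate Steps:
l(Z) = -3 + Z (l(Z) = 3*(-1) + Z = -3 + Z)
N(T) = T*(10 + T) (N(T) = (0 + T)*((-3 + T) + 13) = T*(10 + T))
2038 + ((-1202 - 1*(-729)) + N(B(0, 4))) = 2038 + ((-1202 - 1*(-729)) + 4*(10 + 4)) = 2038 + ((-1202 + 729) + 4*14) = 2038 + (-473 + 56) = 2038 - 417 = 1621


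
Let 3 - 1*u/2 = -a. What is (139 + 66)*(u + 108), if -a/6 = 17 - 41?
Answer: 82410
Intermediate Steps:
a = 144 (a = -6*(17 - 41) = -6*(-24) = 144)
u = 294 (u = 6 - (-2)*144 = 6 - 2*(-144) = 6 + 288 = 294)
(139 + 66)*(u + 108) = (139 + 66)*(294 + 108) = 205*402 = 82410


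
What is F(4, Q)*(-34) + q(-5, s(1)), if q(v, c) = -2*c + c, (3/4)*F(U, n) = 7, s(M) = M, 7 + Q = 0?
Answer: -955/3 ≈ -318.33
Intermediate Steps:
Q = -7 (Q = -7 + 0 = -7)
F(U, n) = 28/3 (F(U, n) = (4/3)*7 = 28/3)
q(v, c) = -c
F(4, Q)*(-34) + q(-5, s(1)) = (28/3)*(-34) - 1*1 = -952/3 - 1 = -955/3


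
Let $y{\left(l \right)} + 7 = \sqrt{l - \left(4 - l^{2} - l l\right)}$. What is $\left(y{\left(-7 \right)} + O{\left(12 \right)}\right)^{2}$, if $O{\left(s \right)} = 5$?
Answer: $\left(-2 + \sqrt{87}\right)^{2} \approx 53.69$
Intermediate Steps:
$y{\left(l \right)} = -7 + \sqrt{-4 + l + 2 l^{2}}$ ($y{\left(l \right)} = -7 + \sqrt{l - \left(4 - l^{2} - l l\right)} = -7 + \sqrt{l + \left(\left(l^{2} + l^{2}\right) - 4\right)} = -7 + \sqrt{l + \left(2 l^{2} - 4\right)} = -7 + \sqrt{l + \left(-4 + 2 l^{2}\right)} = -7 + \sqrt{-4 + l + 2 l^{2}}$)
$\left(y{\left(-7 \right)} + O{\left(12 \right)}\right)^{2} = \left(\left(-7 + \sqrt{-4 - 7 + 2 \left(-7\right)^{2}}\right) + 5\right)^{2} = \left(\left(-7 + \sqrt{-4 - 7 + 2 \cdot 49}\right) + 5\right)^{2} = \left(\left(-7 + \sqrt{-4 - 7 + 98}\right) + 5\right)^{2} = \left(\left(-7 + \sqrt{87}\right) + 5\right)^{2} = \left(-2 + \sqrt{87}\right)^{2}$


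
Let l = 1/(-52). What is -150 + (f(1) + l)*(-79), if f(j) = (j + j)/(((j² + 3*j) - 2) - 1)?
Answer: -15937/52 ≈ -306.48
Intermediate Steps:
l = -1/52 ≈ -0.019231
f(j) = 2*j/(-3 + j² + 3*j) (f(j) = (2*j)/((-2 + j² + 3*j) - 1) = (2*j)/(-3 + j² + 3*j) = 2*j/(-3 + j² + 3*j))
-150 + (f(1) + l)*(-79) = -150 + (2*1/(-3 + 1² + 3*1) - 1/52)*(-79) = -150 + (2*1/(-3 + 1 + 3) - 1/52)*(-79) = -150 + (2*1/1 - 1/52)*(-79) = -150 + (2*1*1 - 1/52)*(-79) = -150 + (2 - 1/52)*(-79) = -150 + (103/52)*(-79) = -150 - 8137/52 = -15937/52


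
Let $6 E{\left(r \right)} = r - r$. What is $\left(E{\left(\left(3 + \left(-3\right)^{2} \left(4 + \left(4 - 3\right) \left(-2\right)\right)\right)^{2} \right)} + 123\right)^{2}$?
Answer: $15129$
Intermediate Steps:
$E{\left(r \right)} = 0$ ($E{\left(r \right)} = \frac{r - r}{6} = \frac{1}{6} \cdot 0 = 0$)
$\left(E{\left(\left(3 + \left(-3\right)^{2} \left(4 + \left(4 - 3\right) \left(-2\right)\right)\right)^{2} \right)} + 123\right)^{2} = \left(0 + 123\right)^{2} = 123^{2} = 15129$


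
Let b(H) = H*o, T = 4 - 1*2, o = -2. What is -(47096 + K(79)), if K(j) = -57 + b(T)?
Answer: -47035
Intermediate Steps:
T = 2 (T = 4 - 2 = 2)
b(H) = -2*H (b(H) = H*(-2) = -2*H)
K(j) = -61 (K(j) = -57 - 2*2 = -57 - 4 = -61)
-(47096 + K(79)) = -(47096 - 61) = -1*47035 = -47035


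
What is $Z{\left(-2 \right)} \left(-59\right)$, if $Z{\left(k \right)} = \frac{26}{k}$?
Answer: $767$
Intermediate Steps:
$Z{\left(-2 \right)} \left(-59\right) = \frac{26}{-2} \left(-59\right) = 26 \left(- \frac{1}{2}\right) \left(-59\right) = \left(-13\right) \left(-59\right) = 767$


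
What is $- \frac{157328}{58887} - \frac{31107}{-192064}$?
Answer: $- \frac{28385247083}{11310072768} \approx -2.5097$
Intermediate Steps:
$- \frac{157328}{58887} - \frac{31107}{-192064} = \left(-157328\right) \frac{1}{58887} - - \frac{31107}{192064} = - \frac{157328}{58887} + \frac{31107}{192064} = - \frac{28385247083}{11310072768}$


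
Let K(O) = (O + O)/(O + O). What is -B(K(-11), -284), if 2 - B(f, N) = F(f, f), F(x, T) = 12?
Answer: 10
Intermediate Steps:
K(O) = 1 (K(O) = (2*O)/((2*O)) = (2*O)*(1/(2*O)) = 1)
B(f, N) = -10 (B(f, N) = 2 - 1*12 = 2 - 12 = -10)
-B(K(-11), -284) = -1*(-10) = 10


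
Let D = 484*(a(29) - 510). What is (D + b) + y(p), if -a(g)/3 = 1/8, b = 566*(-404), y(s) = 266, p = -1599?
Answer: -950839/2 ≈ -4.7542e+5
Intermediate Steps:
b = -228664
a(g) = -3/8
D = -494043/2 (D = 484*(-3/8 - 510) = 484*(-4083/8) = -494043/2 ≈ -2.4702e+5)
(D + b) + y(p) = (-494043/2 - 228664) + 266 = -951371/2 + 266 = -950839/2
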